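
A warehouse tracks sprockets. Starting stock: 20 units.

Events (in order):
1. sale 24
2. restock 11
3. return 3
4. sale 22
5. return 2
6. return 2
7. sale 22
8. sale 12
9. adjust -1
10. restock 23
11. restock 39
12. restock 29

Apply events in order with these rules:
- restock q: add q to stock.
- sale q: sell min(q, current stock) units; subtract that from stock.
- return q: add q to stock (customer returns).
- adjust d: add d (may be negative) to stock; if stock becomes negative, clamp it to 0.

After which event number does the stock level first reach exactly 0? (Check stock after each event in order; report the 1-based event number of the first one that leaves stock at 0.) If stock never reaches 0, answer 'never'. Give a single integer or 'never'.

Answer: 1

Derivation:
Processing events:
Start: stock = 20
  Event 1 (sale 24): sell min(24,20)=20. stock: 20 - 20 = 0. total_sold = 20
  Event 2 (restock 11): 0 + 11 = 11
  Event 3 (return 3): 11 + 3 = 14
  Event 4 (sale 22): sell min(22,14)=14. stock: 14 - 14 = 0. total_sold = 34
  Event 5 (return 2): 0 + 2 = 2
  Event 6 (return 2): 2 + 2 = 4
  Event 7 (sale 22): sell min(22,4)=4. stock: 4 - 4 = 0. total_sold = 38
  Event 8 (sale 12): sell min(12,0)=0. stock: 0 - 0 = 0. total_sold = 38
  Event 9 (adjust -1): 0 + -1 = 0 (clamped to 0)
  Event 10 (restock 23): 0 + 23 = 23
  Event 11 (restock 39): 23 + 39 = 62
  Event 12 (restock 29): 62 + 29 = 91
Final: stock = 91, total_sold = 38

First zero at event 1.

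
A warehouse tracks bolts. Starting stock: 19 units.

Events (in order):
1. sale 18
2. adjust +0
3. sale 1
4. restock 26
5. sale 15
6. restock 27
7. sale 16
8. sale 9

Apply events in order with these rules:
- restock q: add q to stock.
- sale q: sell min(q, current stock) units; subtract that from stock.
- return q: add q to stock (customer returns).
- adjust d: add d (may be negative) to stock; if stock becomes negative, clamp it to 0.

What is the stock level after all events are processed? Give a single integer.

Processing events:
Start: stock = 19
  Event 1 (sale 18): sell min(18,19)=18. stock: 19 - 18 = 1. total_sold = 18
  Event 2 (adjust +0): 1 + 0 = 1
  Event 3 (sale 1): sell min(1,1)=1. stock: 1 - 1 = 0. total_sold = 19
  Event 4 (restock 26): 0 + 26 = 26
  Event 5 (sale 15): sell min(15,26)=15. stock: 26 - 15 = 11. total_sold = 34
  Event 6 (restock 27): 11 + 27 = 38
  Event 7 (sale 16): sell min(16,38)=16. stock: 38 - 16 = 22. total_sold = 50
  Event 8 (sale 9): sell min(9,22)=9. stock: 22 - 9 = 13. total_sold = 59
Final: stock = 13, total_sold = 59

Answer: 13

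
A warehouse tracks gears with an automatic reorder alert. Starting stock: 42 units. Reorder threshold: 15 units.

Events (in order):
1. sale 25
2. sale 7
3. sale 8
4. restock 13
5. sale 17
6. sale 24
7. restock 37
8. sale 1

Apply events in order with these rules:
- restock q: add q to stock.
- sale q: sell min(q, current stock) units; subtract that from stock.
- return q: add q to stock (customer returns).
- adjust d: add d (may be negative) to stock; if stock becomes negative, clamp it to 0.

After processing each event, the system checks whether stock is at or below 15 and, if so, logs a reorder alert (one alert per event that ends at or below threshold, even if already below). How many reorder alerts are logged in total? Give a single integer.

Processing events:
Start: stock = 42
  Event 1 (sale 25): sell min(25,42)=25. stock: 42 - 25 = 17. total_sold = 25
  Event 2 (sale 7): sell min(7,17)=7. stock: 17 - 7 = 10. total_sold = 32
  Event 3 (sale 8): sell min(8,10)=8. stock: 10 - 8 = 2. total_sold = 40
  Event 4 (restock 13): 2 + 13 = 15
  Event 5 (sale 17): sell min(17,15)=15. stock: 15 - 15 = 0. total_sold = 55
  Event 6 (sale 24): sell min(24,0)=0. stock: 0 - 0 = 0. total_sold = 55
  Event 7 (restock 37): 0 + 37 = 37
  Event 8 (sale 1): sell min(1,37)=1. stock: 37 - 1 = 36. total_sold = 56
Final: stock = 36, total_sold = 56

Checking against threshold 15:
  After event 1: stock=17 > 15
  After event 2: stock=10 <= 15 -> ALERT
  After event 3: stock=2 <= 15 -> ALERT
  After event 4: stock=15 <= 15 -> ALERT
  After event 5: stock=0 <= 15 -> ALERT
  After event 6: stock=0 <= 15 -> ALERT
  After event 7: stock=37 > 15
  After event 8: stock=36 > 15
Alert events: [2, 3, 4, 5, 6]. Count = 5

Answer: 5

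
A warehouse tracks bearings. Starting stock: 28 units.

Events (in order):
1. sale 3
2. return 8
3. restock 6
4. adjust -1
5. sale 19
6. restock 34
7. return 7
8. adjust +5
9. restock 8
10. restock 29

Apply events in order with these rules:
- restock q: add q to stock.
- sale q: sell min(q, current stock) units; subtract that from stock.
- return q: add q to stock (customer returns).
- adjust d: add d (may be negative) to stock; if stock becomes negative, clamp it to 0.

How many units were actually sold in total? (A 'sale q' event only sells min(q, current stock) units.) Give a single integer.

Processing events:
Start: stock = 28
  Event 1 (sale 3): sell min(3,28)=3. stock: 28 - 3 = 25. total_sold = 3
  Event 2 (return 8): 25 + 8 = 33
  Event 3 (restock 6): 33 + 6 = 39
  Event 4 (adjust -1): 39 + -1 = 38
  Event 5 (sale 19): sell min(19,38)=19. stock: 38 - 19 = 19. total_sold = 22
  Event 6 (restock 34): 19 + 34 = 53
  Event 7 (return 7): 53 + 7 = 60
  Event 8 (adjust +5): 60 + 5 = 65
  Event 9 (restock 8): 65 + 8 = 73
  Event 10 (restock 29): 73 + 29 = 102
Final: stock = 102, total_sold = 22

Answer: 22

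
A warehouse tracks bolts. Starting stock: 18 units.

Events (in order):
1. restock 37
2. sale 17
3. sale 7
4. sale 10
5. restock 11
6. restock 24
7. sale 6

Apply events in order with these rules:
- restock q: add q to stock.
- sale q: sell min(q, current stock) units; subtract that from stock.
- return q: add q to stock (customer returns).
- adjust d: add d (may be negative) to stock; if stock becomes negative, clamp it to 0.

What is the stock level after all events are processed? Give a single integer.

Processing events:
Start: stock = 18
  Event 1 (restock 37): 18 + 37 = 55
  Event 2 (sale 17): sell min(17,55)=17. stock: 55 - 17 = 38. total_sold = 17
  Event 3 (sale 7): sell min(7,38)=7. stock: 38 - 7 = 31. total_sold = 24
  Event 4 (sale 10): sell min(10,31)=10. stock: 31 - 10 = 21. total_sold = 34
  Event 5 (restock 11): 21 + 11 = 32
  Event 6 (restock 24): 32 + 24 = 56
  Event 7 (sale 6): sell min(6,56)=6. stock: 56 - 6 = 50. total_sold = 40
Final: stock = 50, total_sold = 40

Answer: 50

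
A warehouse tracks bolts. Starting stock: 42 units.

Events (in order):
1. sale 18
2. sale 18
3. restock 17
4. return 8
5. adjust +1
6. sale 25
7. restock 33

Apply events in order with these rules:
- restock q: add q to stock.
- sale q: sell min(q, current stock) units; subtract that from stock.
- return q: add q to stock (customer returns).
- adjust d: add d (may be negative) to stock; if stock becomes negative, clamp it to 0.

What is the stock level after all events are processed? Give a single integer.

Processing events:
Start: stock = 42
  Event 1 (sale 18): sell min(18,42)=18. stock: 42 - 18 = 24. total_sold = 18
  Event 2 (sale 18): sell min(18,24)=18. stock: 24 - 18 = 6. total_sold = 36
  Event 3 (restock 17): 6 + 17 = 23
  Event 4 (return 8): 23 + 8 = 31
  Event 5 (adjust +1): 31 + 1 = 32
  Event 6 (sale 25): sell min(25,32)=25. stock: 32 - 25 = 7. total_sold = 61
  Event 7 (restock 33): 7 + 33 = 40
Final: stock = 40, total_sold = 61

Answer: 40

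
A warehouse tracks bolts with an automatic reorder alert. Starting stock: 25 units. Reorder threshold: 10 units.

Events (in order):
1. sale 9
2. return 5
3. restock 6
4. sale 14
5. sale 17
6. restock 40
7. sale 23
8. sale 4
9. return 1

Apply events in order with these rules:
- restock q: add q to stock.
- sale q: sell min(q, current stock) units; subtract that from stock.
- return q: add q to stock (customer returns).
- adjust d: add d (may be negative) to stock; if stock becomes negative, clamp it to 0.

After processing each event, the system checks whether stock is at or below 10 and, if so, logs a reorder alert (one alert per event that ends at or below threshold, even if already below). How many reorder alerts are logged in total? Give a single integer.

Answer: 1

Derivation:
Processing events:
Start: stock = 25
  Event 1 (sale 9): sell min(9,25)=9. stock: 25 - 9 = 16. total_sold = 9
  Event 2 (return 5): 16 + 5 = 21
  Event 3 (restock 6): 21 + 6 = 27
  Event 4 (sale 14): sell min(14,27)=14. stock: 27 - 14 = 13. total_sold = 23
  Event 5 (sale 17): sell min(17,13)=13. stock: 13 - 13 = 0. total_sold = 36
  Event 6 (restock 40): 0 + 40 = 40
  Event 7 (sale 23): sell min(23,40)=23. stock: 40 - 23 = 17. total_sold = 59
  Event 8 (sale 4): sell min(4,17)=4. stock: 17 - 4 = 13. total_sold = 63
  Event 9 (return 1): 13 + 1 = 14
Final: stock = 14, total_sold = 63

Checking against threshold 10:
  After event 1: stock=16 > 10
  After event 2: stock=21 > 10
  After event 3: stock=27 > 10
  After event 4: stock=13 > 10
  After event 5: stock=0 <= 10 -> ALERT
  After event 6: stock=40 > 10
  After event 7: stock=17 > 10
  After event 8: stock=13 > 10
  After event 9: stock=14 > 10
Alert events: [5]. Count = 1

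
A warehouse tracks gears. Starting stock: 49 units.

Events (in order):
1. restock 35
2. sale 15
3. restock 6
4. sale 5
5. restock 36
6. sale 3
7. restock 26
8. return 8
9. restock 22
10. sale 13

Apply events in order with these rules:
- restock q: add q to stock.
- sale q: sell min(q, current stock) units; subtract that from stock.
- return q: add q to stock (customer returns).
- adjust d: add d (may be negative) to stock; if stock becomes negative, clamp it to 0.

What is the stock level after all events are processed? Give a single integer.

Answer: 146

Derivation:
Processing events:
Start: stock = 49
  Event 1 (restock 35): 49 + 35 = 84
  Event 2 (sale 15): sell min(15,84)=15. stock: 84 - 15 = 69. total_sold = 15
  Event 3 (restock 6): 69 + 6 = 75
  Event 4 (sale 5): sell min(5,75)=5. stock: 75 - 5 = 70. total_sold = 20
  Event 5 (restock 36): 70 + 36 = 106
  Event 6 (sale 3): sell min(3,106)=3. stock: 106 - 3 = 103. total_sold = 23
  Event 7 (restock 26): 103 + 26 = 129
  Event 8 (return 8): 129 + 8 = 137
  Event 9 (restock 22): 137 + 22 = 159
  Event 10 (sale 13): sell min(13,159)=13. stock: 159 - 13 = 146. total_sold = 36
Final: stock = 146, total_sold = 36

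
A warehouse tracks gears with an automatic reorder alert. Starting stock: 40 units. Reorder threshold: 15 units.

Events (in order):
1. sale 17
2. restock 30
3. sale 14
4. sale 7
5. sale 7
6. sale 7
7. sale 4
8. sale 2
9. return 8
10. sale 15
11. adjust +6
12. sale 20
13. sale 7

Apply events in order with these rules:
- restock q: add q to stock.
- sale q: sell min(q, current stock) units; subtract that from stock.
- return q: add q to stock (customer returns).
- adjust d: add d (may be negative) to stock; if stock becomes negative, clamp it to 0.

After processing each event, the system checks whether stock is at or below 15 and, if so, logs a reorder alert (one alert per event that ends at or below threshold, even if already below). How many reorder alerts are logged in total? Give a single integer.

Processing events:
Start: stock = 40
  Event 1 (sale 17): sell min(17,40)=17. stock: 40 - 17 = 23. total_sold = 17
  Event 2 (restock 30): 23 + 30 = 53
  Event 3 (sale 14): sell min(14,53)=14. stock: 53 - 14 = 39. total_sold = 31
  Event 4 (sale 7): sell min(7,39)=7. stock: 39 - 7 = 32. total_sold = 38
  Event 5 (sale 7): sell min(7,32)=7. stock: 32 - 7 = 25. total_sold = 45
  Event 6 (sale 7): sell min(7,25)=7. stock: 25 - 7 = 18. total_sold = 52
  Event 7 (sale 4): sell min(4,18)=4. stock: 18 - 4 = 14. total_sold = 56
  Event 8 (sale 2): sell min(2,14)=2. stock: 14 - 2 = 12. total_sold = 58
  Event 9 (return 8): 12 + 8 = 20
  Event 10 (sale 15): sell min(15,20)=15. stock: 20 - 15 = 5. total_sold = 73
  Event 11 (adjust +6): 5 + 6 = 11
  Event 12 (sale 20): sell min(20,11)=11. stock: 11 - 11 = 0. total_sold = 84
  Event 13 (sale 7): sell min(7,0)=0. stock: 0 - 0 = 0. total_sold = 84
Final: stock = 0, total_sold = 84

Checking against threshold 15:
  After event 1: stock=23 > 15
  After event 2: stock=53 > 15
  After event 3: stock=39 > 15
  After event 4: stock=32 > 15
  After event 5: stock=25 > 15
  After event 6: stock=18 > 15
  After event 7: stock=14 <= 15 -> ALERT
  After event 8: stock=12 <= 15 -> ALERT
  After event 9: stock=20 > 15
  After event 10: stock=5 <= 15 -> ALERT
  After event 11: stock=11 <= 15 -> ALERT
  After event 12: stock=0 <= 15 -> ALERT
  After event 13: stock=0 <= 15 -> ALERT
Alert events: [7, 8, 10, 11, 12, 13]. Count = 6

Answer: 6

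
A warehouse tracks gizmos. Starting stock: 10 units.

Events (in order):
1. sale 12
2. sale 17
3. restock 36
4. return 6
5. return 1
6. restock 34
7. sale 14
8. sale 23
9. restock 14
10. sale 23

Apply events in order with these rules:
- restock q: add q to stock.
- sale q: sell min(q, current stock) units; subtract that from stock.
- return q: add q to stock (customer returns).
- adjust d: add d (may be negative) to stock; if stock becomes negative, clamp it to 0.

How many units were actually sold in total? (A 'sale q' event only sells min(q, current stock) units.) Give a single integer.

Answer: 70

Derivation:
Processing events:
Start: stock = 10
  Event 1 (sale 12): sell min(12,10)=10. stock: 10 - 10 = 0. total_sold = 10
  Event 2 (sale 17): sell min(17,0)=0. stock: 0 - 0 = 0. total_sold = 10
  Event 3 (restock 36): 0 + 36 = 36
  Event 4 (return 6): 36 + 6 = 42
  Event 5 (return 1): 42 + 1 = 43
  Event 6 (restock 34): 43 + 34 = 77
  Event 7 (sale 14): sell min(14,77)=14. stock: 77 - 14 = 63. total_sold = 24
  Event 8 (sale 23): sell min(23,63)=23. stock: 63 - 23 = 40. total_sold = 47
  Event 9 (restock 14): 40 + 14 = 54
  Event 10 (sale 23): sell min(23,54)=23. stock: 54 - 23 = 31. total_sold = 70
Final: stock = 31, total_sold = 70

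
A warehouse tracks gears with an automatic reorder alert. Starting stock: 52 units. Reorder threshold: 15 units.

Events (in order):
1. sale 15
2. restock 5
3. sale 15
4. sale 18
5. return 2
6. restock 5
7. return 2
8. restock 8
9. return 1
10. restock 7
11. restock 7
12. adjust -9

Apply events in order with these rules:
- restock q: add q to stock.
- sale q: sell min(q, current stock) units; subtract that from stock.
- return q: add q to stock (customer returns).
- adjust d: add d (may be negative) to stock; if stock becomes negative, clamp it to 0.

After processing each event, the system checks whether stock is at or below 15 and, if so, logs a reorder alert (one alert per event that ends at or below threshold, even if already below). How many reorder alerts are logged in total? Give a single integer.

Processing events:
Start: stock = 52
  Event 1 (sale 15): sell min(15,52)=15. stock: 52 - 15 = 37. total_sold = 15
  Event 2 (restock 5): 37 + 5 = 42
  Event 3 (sale 15): sell min(15,42)=15. stock: 42 - 15 = 27. total_sold = 30
  Event 4 (sale 18): sell min(18,27)=18. stock: 27 - 18 = 9. total_sold = 48
  Event 5 (return 2): 9 + 2 = 11
  Event 6 (restock 5): 11 + 5 = 16
  Event 7 (return 2): 16 + 2 = 18
  Event 8 (restock 8): 18 + 8 = 26
  Event 9 (return 1): 26 + 1 = 27
  Event 10 (restock 7): 27 + 7 = 34
  Event 11 (restock 7): 34 + 7 = 41
  Event 12 (adjust -9): 41 + -9 = 32
Final: stock = 32, total_sold = 48

Checking against threshold 15:
  After event 1: stock=37 > 15
  After event 2: stock=42 > 15
  After event 3: stock=27 > 15
  After event 4: stock=9 <= 15 -> ALERT
  After event 5: stock=11 <= 15 -> ALERT
  After event 6: stock=16 > 15
  After event 7: stock=18 > 15
  After event 8: stock=26 > 15
  After event 9: stock=27 > 15
  After event 10: stock=34 > 15
  After event 11: stock=41 > 15
  After event 12: stock=32 > 15
Alert events: [4, 5]. Count = 2

Answer: 2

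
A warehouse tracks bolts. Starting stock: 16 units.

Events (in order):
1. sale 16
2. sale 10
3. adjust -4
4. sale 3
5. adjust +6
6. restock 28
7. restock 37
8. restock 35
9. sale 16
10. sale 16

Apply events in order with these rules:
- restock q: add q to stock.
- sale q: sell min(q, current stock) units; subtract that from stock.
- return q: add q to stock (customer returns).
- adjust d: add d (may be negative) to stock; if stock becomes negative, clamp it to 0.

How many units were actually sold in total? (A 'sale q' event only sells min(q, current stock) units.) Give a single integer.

Answer: 48

Derivation:
Processing events:
Start: stock = 16
  Event 1 (sale 16): sell min(16,16)=16. stock: 16 - 16 = 0. total_sold = 16
  Event 2 (sale 10): sell min(10,0)=0. stock: 0 - 0 = 0. total_sold = 16
  Event 3 (adjust -4): 0 + -4 = 0 (clamped to 0)
  Event 4 (sale 3): sell min(3,0)=0. stock: 0 - 0 = 0. total_sold = 16
  Event 5 (adjust +6): 0 + 6 = 6
  Event 6 (restock 28): 6 + 28 = 34
  Event 7 (restock 37): 34 + 37 = 71
  Event 8 (restock 35): 71 + 35 = 106
  Event 9 (sale 16): sell min(16,106)=16. stock: 106 - 16 = 90. total_sold = 32
  Event 10 (sale 16): sell min(16,90)=16. stock: 90 - 16 = 74. total_sold = 48
Final: stock = 74, total_sold = 48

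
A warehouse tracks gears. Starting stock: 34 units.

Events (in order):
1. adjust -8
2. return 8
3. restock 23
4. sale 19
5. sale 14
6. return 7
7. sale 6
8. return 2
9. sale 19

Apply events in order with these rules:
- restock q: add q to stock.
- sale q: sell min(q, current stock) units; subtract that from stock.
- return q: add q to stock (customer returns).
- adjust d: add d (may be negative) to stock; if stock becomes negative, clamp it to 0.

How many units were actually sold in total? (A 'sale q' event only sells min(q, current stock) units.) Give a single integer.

Answer: 58

Derivation:
Processing events:
Start: stock = 34
  Event 1 (adjust -8): 34 + -8 = 26
  Event 2 (return 8): 26 + 8 = 34
  Event 3 (restock 23): 34 + 23 = 57
  Event 4 (sale 19): sell min(19,57)=19. stock: 57 - 19 = 38. total_sold = 19
  Event 5 (sale 14): sell min(14,38)=14. stock: 38 - 14 = 24. total_sold = 33
  Event 6 (return 7): 24 + 7 = 31
  Event 7 (sale 6): sell min(6,31)=6. stock: 31 - 6 = 25. total_sold = 39
  Event 8 (return 2): 25 + 2 = 27
  Event 9 (sale 19): sell min(19,27)=19. stock: 27 - 19 = 8. total_sold = 58
Final: stock = 8, total_sold = 58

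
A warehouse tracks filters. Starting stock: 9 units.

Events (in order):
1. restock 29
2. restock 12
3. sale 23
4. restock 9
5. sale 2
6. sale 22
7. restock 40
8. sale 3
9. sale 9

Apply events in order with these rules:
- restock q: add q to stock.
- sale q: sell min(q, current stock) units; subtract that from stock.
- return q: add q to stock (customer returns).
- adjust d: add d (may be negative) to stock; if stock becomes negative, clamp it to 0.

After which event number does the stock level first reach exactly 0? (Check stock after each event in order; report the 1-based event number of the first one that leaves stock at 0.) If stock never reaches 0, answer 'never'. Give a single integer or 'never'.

Processing events:
Start: stock = 9
  Event 1 (restock 29): 9 + 29 = 38
  Event 2 (restock 12): 38 + 12 = 50
  Event 3 (sale 23): sell min(23,50)=23. stock: 50 - 23 = 27. total_sold = 23
  Event 4 (restock 9): 27 + 9 = 36
  Event 5 (sale 2): sell min(2,36)=2. stock: 36 - 2 = 34. total_sold = 25
  Event 6 (sale 22): sell min(22,34)=22. stock: 34 - 22 = 12. total_sold = 47
  Event 7 (restock 40): 12 + 40 = 52
  Event 8 (sale 3): sell min(3,52)=3. stock: 52 - 3 = 49. total_sold = 50
  Event 9 (sale 9): sell min(9,49)=9. stock: 49 - 9 = 40. total_sold = 59
Final: stock = 40, total_sold = 59

Stock never reaches 0.

Answer: never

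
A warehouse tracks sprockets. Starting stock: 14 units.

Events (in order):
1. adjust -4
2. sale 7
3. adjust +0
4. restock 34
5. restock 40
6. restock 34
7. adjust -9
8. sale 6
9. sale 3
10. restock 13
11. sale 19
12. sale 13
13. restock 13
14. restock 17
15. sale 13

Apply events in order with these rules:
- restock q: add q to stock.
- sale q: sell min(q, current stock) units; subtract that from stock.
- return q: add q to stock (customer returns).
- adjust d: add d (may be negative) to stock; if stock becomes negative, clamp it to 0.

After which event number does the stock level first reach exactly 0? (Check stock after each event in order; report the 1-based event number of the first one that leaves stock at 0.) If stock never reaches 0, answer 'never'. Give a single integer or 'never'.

Processing events:
Start: stock = 14
  Event 1 (adjust -4): 14 + -4 = 10
  Event 2 (sale 7): sell min(7,10)=7. stock: 10 - 7 = 3. total_sold = 7
  Event 3 (adjust +0): 3 + 0 = 3
  Event 4 (restock 34): 3 + 34 = 37
  Event 5 (restock 40): 37 + 40 = 77
  Event 6 (restock 34): 77 + 34 = 111
  Event 7 (adjust -9): 111 + -9 = 102
  Event 8 (sale 6): sell min(6,102)=6. stock: 102 - 6 = 96. total_sold = 13
  Event 9 (sale 3): sell min(3,96)=3. stock: 96 - 3 = 93. total_sold = 16
  Event 10 (restock 13): 93 + 13 = 106
  Event 11 (sale 19): sell min(19,106)=19. stock: 106 - 19 = 87. total_sold = 35
  Event 12 (sale 13): sell min(13,87)=13. stock: 87 - 13 = 74. total_sold = 48
  Event 13 (restock 13): 74 + 13 = 87
  Event 14 (restock 17): 87 + 17 = 104
  Event 15 (sale 13): sell min(13,104)=13. stock: 104 - 13 = 91. total_sold = 61
Final: stock = 91, total_sold = 61

Stock never reaches 0.

Answer: never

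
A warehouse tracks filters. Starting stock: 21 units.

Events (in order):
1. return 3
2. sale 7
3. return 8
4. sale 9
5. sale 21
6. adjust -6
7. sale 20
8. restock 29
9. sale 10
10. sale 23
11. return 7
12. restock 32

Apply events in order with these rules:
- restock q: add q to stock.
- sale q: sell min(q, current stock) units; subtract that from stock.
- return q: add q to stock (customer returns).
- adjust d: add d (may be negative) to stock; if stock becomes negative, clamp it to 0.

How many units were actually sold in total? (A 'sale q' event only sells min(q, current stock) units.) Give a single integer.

Answer: 61

Derivation:
Processing events:
Start: stock = 21
  Event 1 (return 3): 21 + 3 = 24
  Event 2 (sale 7): sell min(7,24)=7. stock: 24 - 7 = 17. total_sold = 7
  Event 3 (return 8): 17 + 8 = 25
  Event 4 (sale 9): sell min(9,25)=9. stock: 25 - 9 = 16. total_sold = 16
  Event 5 (sale 21): sell min(21,16)=16. stock: 16 - 16 = 0. total_sold = 32
  Event 6 (adjust -6): 0 + -6 = 0 (clamped to 0)
  Event 7 (sale 20): sell min(20,0)=0. stock: 0 - 0 = 0. total_sold = 32
  Event 8 (restock 29): 0 + 29 = 29
  Event 9 (sale 10): sell min(10,29)=10. stock: 29 - 10 = 19. total_sold = 42
  Event 10 (sale 23): sell min(23,19)=19. stock: 19 - 19 = 0. total_sold = 61
  Event 11 (return 7): 0 + 7 = 7
  Event 12 (restock 32): 7 + 32 = 39
Final: stock = 39, total_sold = 61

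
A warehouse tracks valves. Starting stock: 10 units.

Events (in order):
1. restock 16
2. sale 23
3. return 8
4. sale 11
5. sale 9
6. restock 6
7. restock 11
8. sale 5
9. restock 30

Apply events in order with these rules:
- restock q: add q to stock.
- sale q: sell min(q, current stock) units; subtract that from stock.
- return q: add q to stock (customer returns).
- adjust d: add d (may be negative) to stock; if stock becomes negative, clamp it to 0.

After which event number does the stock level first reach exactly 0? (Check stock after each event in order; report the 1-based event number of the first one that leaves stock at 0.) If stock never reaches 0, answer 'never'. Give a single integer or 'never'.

Processing events:
Start: stock = 10
  Event 1 (restock 16): 10 + 16 = 26
  Event 2 (sale 23): sell min(23,26)=23. stock: 26 - 23 = 3. total_sold = 23
  Event 3 (return 8): 3 + 8 = 11
  Event 4 (sale 11): sell min(11,11)=11. stock: 11 - 11 = 0. total_sold = 34
  Event 5 (sale 9): sell min(9,0)=0. stock: 0 - 0 = 0. total_sold = 34
  Event 6 (restock 6): 0 + 6 = 6
  Event 7 (restock 11): 6 + 11 = 17
  Event 8 (sale 5): sell min(5,17)=5. stock: 17 - 5 = 12. total_sold = 39
  Event 9 (restock 30): 12 + 30 = 42
Final: stock = 42, total_sold = 39

First zero at event 4.

Answer: 4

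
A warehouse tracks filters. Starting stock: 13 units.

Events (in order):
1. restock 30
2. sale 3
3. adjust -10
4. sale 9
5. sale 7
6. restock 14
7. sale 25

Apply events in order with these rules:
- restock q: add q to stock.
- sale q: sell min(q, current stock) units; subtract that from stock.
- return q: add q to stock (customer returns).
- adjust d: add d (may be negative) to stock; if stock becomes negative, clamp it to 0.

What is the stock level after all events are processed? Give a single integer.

Processing events:
Start: stock = 13
  Event 1 (restock 30): 13 + 30 = 43
  Event 2 (sale 3): sell min(3,43)=3. stock: 43 - 3 = 40. total_sold = 3
  Event 3 (adjust -10): 40 + -10 = 30
  Event 4 (sale 9): sell min(9,30)=9. stock: 30 - 9 = 21. total_sold = 12
  Event 5 (sale 7): sell min(7,21)=7. stock: 21 - 7 = 14. total_sold = 19
  Event 6 (restock 14): 14 + 14 = 28
  Event 7 (sale 25): sell min(25,28)=25. stock: 28 - 25 = 3. total_sold = 44
Final: stock = 3, total_sold = 44

Answer: 3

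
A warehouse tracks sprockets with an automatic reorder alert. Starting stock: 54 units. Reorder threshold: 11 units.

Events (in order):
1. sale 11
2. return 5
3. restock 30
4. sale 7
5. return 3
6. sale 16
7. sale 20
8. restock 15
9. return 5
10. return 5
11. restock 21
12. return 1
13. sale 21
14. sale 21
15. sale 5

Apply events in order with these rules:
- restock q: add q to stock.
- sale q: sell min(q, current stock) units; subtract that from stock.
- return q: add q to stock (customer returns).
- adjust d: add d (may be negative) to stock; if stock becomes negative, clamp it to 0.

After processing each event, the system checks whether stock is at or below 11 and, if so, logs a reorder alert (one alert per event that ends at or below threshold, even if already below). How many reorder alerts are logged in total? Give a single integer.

Answer: 0

Derivation:
Processing events:
Start: stock = 54
  Event 1 (sale 11): sell min(11,54)=11. stock: 54 - 11 = 43. total_sold = 11
  Event 2 (return 5): 43 + 5 = 48
  Event 3 (restock 30): 48 + 30 = 78
  Event 4 (sale 7): sell min(7,78)=7. stock: 78 - 7 = 71. total_sold = 18
  Event 5 (return 3): 71 + 3 = 74
  Event 6 (sale 16): sell min(16,74)=16. stock: 74 - 16 = 58. total_sold = 34
  Event 7 (sale 20): sell min(20,58)=20. stock: 58 - 20 = 38. total_sold = 54
  Event 8 (restock 15): 38 + 15 = 53
  Event 9 (return 5): 53 + 5 = 58
  Event 10 (return 5): 58 + 5 = 63
  Event 11 (restock 21): 63 + 21 = 84
  Event 12 (return 1): 84 + 1 = 85
  Event 13 (sale 21): sell min(21,85)=21. stock: 85 - 21 = 64. total_sold = 75
  Event 14 (sale 21): sell min(21,64)=21. stock: 64 - 21 = 43. total_sold = 96
  Event 15 (sale 5): sell min(5,43)=5. stock: 43 - 5 = 38. total_sold = 101
Final: stock = 38, total_sold = 101

Checking against threshold 11:
  After event 1: stock=43 > 11
  After event 2: stock=48 > 11
  After event 3: stock=78 > 11
  After event 4: stock=71 > 11
  After event 5: stock=74 > 11
  After event 6: stock=58 > 11
  After event 7: stock=38 > 11
  After event 8: stock=53 > 11
  After event 9: stock=58 > 11
  After event 10: stock=63 > 11
  After event 11: stock=84 > 11
  After event 12: stock=85 > 11
  After event 13: stock=64 > 11
  After event 14: stock=43 > 11
  After event 15: stock=38 > 11
Alert events: []. Count = 0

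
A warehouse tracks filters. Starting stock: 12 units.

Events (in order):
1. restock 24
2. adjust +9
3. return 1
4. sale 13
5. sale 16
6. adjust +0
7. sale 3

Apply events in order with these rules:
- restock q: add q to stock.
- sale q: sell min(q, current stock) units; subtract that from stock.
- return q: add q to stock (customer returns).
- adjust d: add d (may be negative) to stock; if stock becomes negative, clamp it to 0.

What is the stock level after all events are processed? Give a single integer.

Processing events:
Start: stock = 12
  Event 1 (restock 24): 12 + 24 = 36
  Event 2 (adjust +9): 36 + 9 = 45
  Event 3 (return 1): 45 + 1 = 46
  Event 4 (sale 13): sell min(13,46)=13. stock: 46 - 13 = 33. total_sold = 13
  Event 5 (sale 16): sell min(16,33)=16. stock: 33 - 16 = 17. total_sold = 29
  Event 6 (adjust +0): 17 + 0 = 17
  Event 7 (sale 3): sell min(3,17)=3. stock: 17 - 3 = 14. total_sold = 32
Final: stock = 14, total_sold = 32

Answer: 14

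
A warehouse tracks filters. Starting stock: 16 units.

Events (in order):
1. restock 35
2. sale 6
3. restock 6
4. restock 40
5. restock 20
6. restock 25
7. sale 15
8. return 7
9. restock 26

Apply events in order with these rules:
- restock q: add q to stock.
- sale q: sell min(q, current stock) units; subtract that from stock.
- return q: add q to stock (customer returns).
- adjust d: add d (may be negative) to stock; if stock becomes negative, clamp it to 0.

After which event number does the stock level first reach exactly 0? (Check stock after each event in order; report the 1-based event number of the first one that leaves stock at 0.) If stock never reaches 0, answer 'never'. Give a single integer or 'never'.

Processing events:
Start: stock = 16
  Event 1 (restock 35): 16 + 35 = 51
  Event 2 (sale 6): sell min(6,51)=6. stock: 51 - 6 = 45. total_sold = 6
  Event 3 (restock 6): 45 + 6 = 51
  Event 4 (restock 40): 51 + 40 = 91
  Event 5 (restock 20): 91 + 20 = 111
  Event 6 (restock 25): 111 + 25 = 136
  Event 7 (sale 15): sell min(15,136)=15. stock: 136 - 15 = 121. total_sold = 21
  Event 8 (return 7): 121 + 7 = 128
  Event 9 (restock 26): 128 + 26 = 154
Final: stock = 154, total_sold = 21

Stock never reaches 0.

Answer: never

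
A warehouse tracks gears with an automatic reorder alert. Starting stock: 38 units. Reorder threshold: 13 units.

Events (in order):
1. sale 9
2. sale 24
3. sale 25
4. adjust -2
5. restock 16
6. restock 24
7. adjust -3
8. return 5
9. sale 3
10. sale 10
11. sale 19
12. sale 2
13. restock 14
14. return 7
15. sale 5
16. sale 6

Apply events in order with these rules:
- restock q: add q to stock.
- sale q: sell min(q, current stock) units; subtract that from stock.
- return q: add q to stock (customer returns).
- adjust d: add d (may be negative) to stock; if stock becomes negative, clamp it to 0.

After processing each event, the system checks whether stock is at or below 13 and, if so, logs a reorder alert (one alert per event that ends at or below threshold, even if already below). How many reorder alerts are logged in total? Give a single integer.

Answer: 5

Derivation:
Processing events:
Start: stock = 38
  Event 1 (sale 9): sell min(9,38)=9. stock: 38 - 9 = 29. total_sold = 9
  Event 2 (sale 24): sell min(24,29)=24. stock: 29 - 24 = 5. total_sold = 33
  Event 3 (sale 25): sell min(25,5)=5. stock: 5 - 5 = 0. total_sold = 38
  Event 4 (adjust -2): 0 + -2 = 0 (clamped to 0)
  Event 5 (restock 16): 0 + 16 = 16
  Event 6 (restock 24): 16 + 24 = 40
  Event 7 (adjust -3): 40 + -3 = 37
  Event 8 (return 5): 37 + 5 = 42
  Event 9 (sale 3): sell min(3,42)=3. stock: 42 - 3 = 39. total_sold = 41
  Event 10 (sale 10): sell min(10,39)=10. stock: 39 - 10 = 29. total_sold = 51
  Event 11 (sale 19): sell min(19,29)=19. stock: 29 - 19 = 10. total_sold = 70
  Event 12 (sale 2): sell min(2,10)=2. stock: 10 - 2 = 8. total_sold = 72
  Event 13 (restock 14): 8 + 14 = 22
  Event 14 (return 7): 22 + 7 = 29
  Event 15 (sale 5): sell min(5,29)=5. stock: 29 - 5 = 24. total_sold = 77
  Event 16 (sale 6): sell min(6,24)=6. stock: 24 - 6 = 18. total_sold = 83
Final: stock = 18, total_sold = 83

Checking against threshold 13:
  After event 1: stock=29 > 13
  After event 2: stock=5 <= 13 -> ALERT
  After event 3: stock=0 <= 13 -> ALERT
  After event 4: stock=0 <= 13 -> ALERT
  After event 5: stock=16 > 13
  After event 6: stock=40 > 13
  After event 7: stock=37 > 13
  After event 8: stock=42 > 13
  After event 9: stock=39 > 13
  After event 10: stock=29 > 13
  After event 11: stock=10 <= 13 -> ALERT
  After event 12: stock=8 <= 13 -> ALERT
  After event 13: stock=22 > 13
  After event 14: stock=29 > 13
  After event 15: stock=24 > 13
  After event 16: stock=18 > 13
Alert events: [2, 3, 4, 11, 12]. Count = 5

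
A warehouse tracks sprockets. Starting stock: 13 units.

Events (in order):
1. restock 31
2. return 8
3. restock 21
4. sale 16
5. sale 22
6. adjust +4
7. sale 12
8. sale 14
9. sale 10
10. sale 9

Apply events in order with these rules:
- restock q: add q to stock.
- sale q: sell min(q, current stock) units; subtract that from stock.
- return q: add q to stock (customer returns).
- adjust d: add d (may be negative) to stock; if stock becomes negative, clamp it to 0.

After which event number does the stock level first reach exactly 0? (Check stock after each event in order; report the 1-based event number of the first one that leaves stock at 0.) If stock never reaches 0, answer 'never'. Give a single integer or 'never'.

Processing events:
Start: stock = 13
  Event 1 (restock 31): 13 + 31 = 44
  Event 2 (return 8): 44 + 8 = 52
  Event 3 (restock 21): 52 + 21 = 73
  Event 4 (sale 16): sell min(16,73)=16. stock: 73 - 16 = 57. total_sold = 16
  Event 5 (sale 22): sell min(22,57)=22. stock: 57 - 22 = 35. total_sold = 38
  Event 6 (adjust +4): 35 + 4 = 39
  Event 7 (sale 12): sell min(12,39)=12. stock: 39 - 12 = 27. total_sold = 50
  Event 8 (sale 14): sell min(14,27)=14. stock: 27 - 14 = 13. total_sold = 64
  Event 9 (sale 10): sell min(10,13)=10. stock: 13 - 10 = 3. total_sold = 74
  Event 10 (sale 9): sell min(9,3)=3. stock: 3 - 3 = 0. total_sold = 77
Final: stock = 0, total_sold = 77

First zero at event 10.

Answer: 10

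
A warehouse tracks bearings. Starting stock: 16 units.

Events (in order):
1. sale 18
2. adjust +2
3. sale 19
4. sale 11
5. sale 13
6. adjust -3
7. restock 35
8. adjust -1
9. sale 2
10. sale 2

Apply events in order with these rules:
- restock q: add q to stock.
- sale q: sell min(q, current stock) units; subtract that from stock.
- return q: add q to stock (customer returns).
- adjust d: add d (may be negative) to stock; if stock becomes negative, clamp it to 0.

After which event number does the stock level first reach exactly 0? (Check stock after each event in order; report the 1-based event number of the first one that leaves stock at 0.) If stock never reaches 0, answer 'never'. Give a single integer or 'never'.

Processing events:
Start: stock = 16
  Event 1 (sale 18): sell min(18,16)=16. stock: 16 - 16 = 0. total_sold = 16
  Event 2 (adjust +2): 0 + 2 = 2
  Event 3 (sale 19): sell min(19,2)=2. stock: 2 - 2 = 0. total_sold = 18
  Event 4 (sale 11): sell min(11,0)=0. stock: 0 - 0 = 0. total_sold = 18
  Event 5 (sale 13): sell min(13,0)=0. stock: 0 - 0 = 0. total_sold = 18
  Event 6 (adjust -3): 0 + -3 = 0 (clamped to 0)
  Event 7 (restock 35): 0 + 35 = 35
  Event 8 (adjust -1): 35 + -1 = 34
  Event 9 (sale 2): sell min(2,34)=2. stock: 34 - 2 = 32. total_sold = 20
  Event 10 (sale 2): sell min(2,32)=2. stock: 32 - 2 = 30. total_sold = 22
Final: stock = 30, total_sold = 22

First zero at event 1.

Answer: 1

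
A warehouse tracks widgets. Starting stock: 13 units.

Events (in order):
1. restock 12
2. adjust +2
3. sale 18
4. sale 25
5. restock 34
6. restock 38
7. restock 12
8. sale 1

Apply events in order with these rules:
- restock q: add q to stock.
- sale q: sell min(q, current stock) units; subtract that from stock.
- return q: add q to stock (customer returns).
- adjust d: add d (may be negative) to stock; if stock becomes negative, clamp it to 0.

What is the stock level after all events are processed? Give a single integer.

Answer: 83

Derivation:
Processing events:
Start: stock = 13
  Event 1 (restock 12): 13 + 12 = 25
  Event 2 (adjust +2): 25 + 2 = 27
  Event 3 (sale 18): sell min(18,27)=18. stock: 27 - 18 = 9. total_sold = 18
  Event 4 (sale 25): sell min(25,9)=9. stock: 9 - 9 = 0. total_sold = 27
  Event 5 (restock 34): 0 + 34 = 34
  Event 6 (restock 38): 34 + 38 = 72
  Event 7 (restock 12): 72 + 12 = 84
  Event 8 (sale 1): sell min(1,84)=1. stock: 84 - 1 = 83. total_sold = 28
Final: stock = 83, total_sold = 28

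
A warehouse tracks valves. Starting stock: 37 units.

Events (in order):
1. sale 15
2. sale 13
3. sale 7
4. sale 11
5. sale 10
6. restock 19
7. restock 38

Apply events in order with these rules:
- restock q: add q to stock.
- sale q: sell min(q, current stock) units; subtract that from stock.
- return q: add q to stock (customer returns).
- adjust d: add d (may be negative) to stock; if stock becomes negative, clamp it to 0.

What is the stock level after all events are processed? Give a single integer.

Answer: 57

Derivation:
Processing events:
Start: stock = 37
  Event 1 (sale 15): sell min(15,37)=15. stock: 37 - 15 = 22. total_sold = 15
  Event 2 (sale 13): sell min(13,22)=13. stock: 22 - 13 = 9. total_sold = 28
  Event 3 (sale 7): sell min(7,9)=7. stock: 9 - 7 = 2. total_sold = 35
  Event 4 (sale 11): sell min(11,2)=2. stock: 2 - 2 = 0. total_sold = 37
  Event 5 (sale 10): sell min(10,0)=0. stock: 0 - 0 = 0. total_sold = 37
  Event 6 (restock 19): 0 + 19 = 19
  Event 7 (restock 38): 19 + 38 = 57
Final: stock = 57, total_sold = 37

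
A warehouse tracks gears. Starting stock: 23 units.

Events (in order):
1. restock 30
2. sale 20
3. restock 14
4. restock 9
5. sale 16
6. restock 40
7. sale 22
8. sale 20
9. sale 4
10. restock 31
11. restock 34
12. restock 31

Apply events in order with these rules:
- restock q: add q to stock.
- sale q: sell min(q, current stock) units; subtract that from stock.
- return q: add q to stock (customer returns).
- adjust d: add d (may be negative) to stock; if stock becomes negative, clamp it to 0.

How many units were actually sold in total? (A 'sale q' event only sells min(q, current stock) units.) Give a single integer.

Processing events:
Start: stock = 23
  Event 1 (restock 30): 23 + 30 = 53
  Event 2 (sale 20): sell min(20,53)=20. stock: 53 - 20 = 33. total_sold = 20
  Event 3 (restock 14): 33 + 14 = 47
  Event 4 (restock 9): 47 + 9 = 56
  Event 5 (sale 16): sell min(16,56)=16. stock: 56 - 16 = 40. total_sold = 36
  Event 6 (restock 40): 40 + 40 = 80
  Event 7 (sale 22): sell min(22,80)=22. stock: 80 - 22 = 58. total_sold = 58
  Event 8 (sale 20): sell min(20,58)=20. stock: 58 - 20 = 38. total_sold = 78
  Event 9 (sale 4): sell min(4,38)=4. stock: 38 - 4 = 34. total_sold = 82
  Event 10 (restock 31): 34 + 31 = 65
  Event 11 (restock 34): 65 + 34 = 99
  Event 12 (restock 31): 99 + 31 = 130
Final: stock = 130, total_sold = 82

Answer: 82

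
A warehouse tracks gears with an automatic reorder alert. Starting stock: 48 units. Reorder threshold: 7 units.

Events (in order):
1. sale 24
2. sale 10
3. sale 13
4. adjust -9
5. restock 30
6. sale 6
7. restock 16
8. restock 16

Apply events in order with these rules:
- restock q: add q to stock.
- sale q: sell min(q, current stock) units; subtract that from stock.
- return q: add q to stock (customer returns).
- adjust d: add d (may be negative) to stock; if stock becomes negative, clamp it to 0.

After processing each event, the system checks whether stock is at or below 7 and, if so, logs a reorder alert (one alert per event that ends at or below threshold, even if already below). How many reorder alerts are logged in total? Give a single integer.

Processing events:
Start: stock = 48
  Event 1 (sale 24): sell min(24,48)=24. stock: 48 - 24 = 24. total_sold = 24
  Event 2 (sale 10): sell min(10,24)=10. stock: 24 - 10 = 14. total_sold = 34
  Event 3 (sale 13): sell min(13,14)=13. stock: 14 - 13 = 1. total_sold = 47
  Event 4 (adjust -9): 1 + -9 = 0 (clamped to 0)
  Event 5 (restock 30): 0 + 30 = 30
  Event 6 (sale 6): sell min(6,30)=6. stock: 30 - 6 = 24. total_sold = 53
  Event 7 (restock 16): 24 + 16 = 40
  Event 8 (restock 16): 40 + 16 = 56
Final: stock = 56, total_sold = 53

Checking against threshold 7:
  After event 1: stock=24 > 7
  After event 2: stock=14 > 7
  After event 3: stock=1 <= 7 -> ALERT
  After event 4: stock=0 <= 7 -> ALERT
  After event 5: stock=30 > 7
  After event 6: stock=24 > 7
  After event 7: stock=40 > 7
  After event 8: stock=56 > 7
Alert events: [3, 4]. Count = 2

Answer: 2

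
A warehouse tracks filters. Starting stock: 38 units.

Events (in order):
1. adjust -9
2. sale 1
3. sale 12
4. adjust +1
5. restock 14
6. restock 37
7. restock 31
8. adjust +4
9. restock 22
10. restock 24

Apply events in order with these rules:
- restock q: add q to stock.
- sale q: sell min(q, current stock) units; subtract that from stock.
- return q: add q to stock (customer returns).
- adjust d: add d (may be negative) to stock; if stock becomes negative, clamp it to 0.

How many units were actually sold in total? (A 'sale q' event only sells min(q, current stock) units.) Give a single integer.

Processing events:
Start: stock = 38
  Event 1 (adjust -9): 38 + -9 = 29
  Event 2 (sale 1): sell min(1,29)=1. stock: 29 - 1 = 28. total_sold = 1
  Event 3 (sale 12): sell min(12,28)=12. stock: 28 - 12 = 16. total_sold = 13
  Event 4 (adjust +1): 16 + 1 = 17
  Event 5 (restock 14): 17 + 14 = 31
  Event 6 (restock 37): 31 + 37 = 68
  Event 7 (restock 31): 68 + 31 = 99
  Event 8 (adjust +4): 99 + 4 = 103
  Event 9 (restock 22): 103 + 22 = 125
  Event 10 (restock 24): 125 + 24 = 149
Final: stock = 149, total_sold = 13

Answer: 13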